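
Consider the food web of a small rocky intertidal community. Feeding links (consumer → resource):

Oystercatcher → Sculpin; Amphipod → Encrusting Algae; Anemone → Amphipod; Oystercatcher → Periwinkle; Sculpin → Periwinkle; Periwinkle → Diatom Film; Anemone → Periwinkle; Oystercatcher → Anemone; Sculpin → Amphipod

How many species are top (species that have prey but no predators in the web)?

Top species (has prey, but nothing eats it): Oystercatcher.
Count: 1.

1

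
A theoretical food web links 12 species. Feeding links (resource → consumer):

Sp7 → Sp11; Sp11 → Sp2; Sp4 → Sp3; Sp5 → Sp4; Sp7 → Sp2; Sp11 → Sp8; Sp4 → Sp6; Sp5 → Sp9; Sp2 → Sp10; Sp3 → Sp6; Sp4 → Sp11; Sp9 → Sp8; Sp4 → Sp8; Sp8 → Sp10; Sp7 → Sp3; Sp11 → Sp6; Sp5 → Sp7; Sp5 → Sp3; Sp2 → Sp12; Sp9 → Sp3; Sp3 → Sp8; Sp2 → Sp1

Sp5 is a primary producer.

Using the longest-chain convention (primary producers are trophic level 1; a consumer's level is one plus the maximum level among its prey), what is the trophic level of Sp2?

Sp5 is a producer → level 1.
Sp4 eats Sp5 → level 2.
Sp11 eats Sp4 (level 2); other prey at levels: Sp7 2 → level 3.
Sp2 eats Sp11 (level 3); other prey at levels: Sp7 2 → level 4.

Trophic level 4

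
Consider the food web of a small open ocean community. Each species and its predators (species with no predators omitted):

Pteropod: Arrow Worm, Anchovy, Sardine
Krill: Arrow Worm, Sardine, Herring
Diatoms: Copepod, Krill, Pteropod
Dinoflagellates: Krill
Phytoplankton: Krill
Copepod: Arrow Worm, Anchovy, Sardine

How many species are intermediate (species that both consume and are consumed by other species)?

Intermediate species (has both prey and predators): Copepod, Krill, Pteropod.
Count: 3.

3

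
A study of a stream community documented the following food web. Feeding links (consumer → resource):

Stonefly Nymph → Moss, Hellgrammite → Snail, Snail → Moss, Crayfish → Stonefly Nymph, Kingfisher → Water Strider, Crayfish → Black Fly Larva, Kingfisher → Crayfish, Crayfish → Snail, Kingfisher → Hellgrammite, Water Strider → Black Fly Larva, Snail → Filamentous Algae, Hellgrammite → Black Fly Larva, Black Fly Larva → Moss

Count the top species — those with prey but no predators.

Top species (has prey, but nothing eats it): Kingfisher.
Count: 1.

1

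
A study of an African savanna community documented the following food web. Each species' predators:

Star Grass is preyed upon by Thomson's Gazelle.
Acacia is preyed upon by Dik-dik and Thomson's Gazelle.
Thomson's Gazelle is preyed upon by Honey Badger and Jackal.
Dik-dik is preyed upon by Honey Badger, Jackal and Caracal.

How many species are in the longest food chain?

3 species

One longest chain: Acacia → Dik-dik → Honey Badger.
It has 3 species and 2 links.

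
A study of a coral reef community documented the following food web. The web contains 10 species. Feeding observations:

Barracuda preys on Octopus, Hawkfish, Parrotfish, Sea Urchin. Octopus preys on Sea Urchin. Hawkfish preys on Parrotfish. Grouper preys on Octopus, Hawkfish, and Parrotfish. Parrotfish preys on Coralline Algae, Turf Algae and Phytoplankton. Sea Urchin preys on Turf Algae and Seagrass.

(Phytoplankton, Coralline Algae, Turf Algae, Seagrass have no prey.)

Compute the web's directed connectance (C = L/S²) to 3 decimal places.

The web has S = 10 species and L = 14 feeding links.
C = L / S² = 14 / 100 = 0.1400 ≈ 0.140.

C = 0.140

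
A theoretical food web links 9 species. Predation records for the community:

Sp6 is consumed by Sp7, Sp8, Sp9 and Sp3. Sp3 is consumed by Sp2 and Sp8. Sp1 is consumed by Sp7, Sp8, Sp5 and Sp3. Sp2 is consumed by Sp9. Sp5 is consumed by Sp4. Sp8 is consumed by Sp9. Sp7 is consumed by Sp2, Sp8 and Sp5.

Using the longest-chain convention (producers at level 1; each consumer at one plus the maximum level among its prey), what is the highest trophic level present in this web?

Producers (level 1): Sp1, Sp6.
Sp1 → Sp7 → Sp8 → Sp9 gives Sp9 level 4.
No species has a prey at level 4, so no species reaches level 5.

4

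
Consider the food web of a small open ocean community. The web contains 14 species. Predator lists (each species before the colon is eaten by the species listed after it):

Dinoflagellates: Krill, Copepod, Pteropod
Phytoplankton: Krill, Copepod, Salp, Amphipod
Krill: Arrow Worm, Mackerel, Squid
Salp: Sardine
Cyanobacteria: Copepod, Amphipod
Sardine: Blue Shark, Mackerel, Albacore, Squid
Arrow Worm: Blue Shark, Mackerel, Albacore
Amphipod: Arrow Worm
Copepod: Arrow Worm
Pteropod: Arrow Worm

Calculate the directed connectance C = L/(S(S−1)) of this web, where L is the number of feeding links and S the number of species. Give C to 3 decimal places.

C = 0.126

The web has S = 14 species and L = 23 feeding links.
C = L / (S(S−1)) = 23 / 182 = 0.1264 ≈ 0.126.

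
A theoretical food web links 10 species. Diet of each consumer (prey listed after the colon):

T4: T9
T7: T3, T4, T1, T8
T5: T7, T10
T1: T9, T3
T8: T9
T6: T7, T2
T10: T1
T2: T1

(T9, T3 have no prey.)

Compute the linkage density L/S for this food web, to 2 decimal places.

There are L = 14 links among S = 10 species.
L/S = 14/10 = 1.4000 ≈ 1.40.

L/S = 1.40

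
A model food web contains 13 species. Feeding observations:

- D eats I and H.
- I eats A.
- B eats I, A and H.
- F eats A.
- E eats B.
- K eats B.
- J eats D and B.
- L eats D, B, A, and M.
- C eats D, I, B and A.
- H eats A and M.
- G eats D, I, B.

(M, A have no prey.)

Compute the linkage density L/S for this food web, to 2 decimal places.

L/S = 1.85

There are L = 24 links among S = 13 species.
L/S = 24/13 = 1.8462 ≈ 1.85.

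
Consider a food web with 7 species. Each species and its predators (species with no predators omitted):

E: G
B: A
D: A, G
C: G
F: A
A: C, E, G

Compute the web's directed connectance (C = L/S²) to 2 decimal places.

C = 0.18

The web has S = 7 species and L = 9 feeding links.
C = L / S² = 9 / 49 = 0.1837 ≈ 0.18.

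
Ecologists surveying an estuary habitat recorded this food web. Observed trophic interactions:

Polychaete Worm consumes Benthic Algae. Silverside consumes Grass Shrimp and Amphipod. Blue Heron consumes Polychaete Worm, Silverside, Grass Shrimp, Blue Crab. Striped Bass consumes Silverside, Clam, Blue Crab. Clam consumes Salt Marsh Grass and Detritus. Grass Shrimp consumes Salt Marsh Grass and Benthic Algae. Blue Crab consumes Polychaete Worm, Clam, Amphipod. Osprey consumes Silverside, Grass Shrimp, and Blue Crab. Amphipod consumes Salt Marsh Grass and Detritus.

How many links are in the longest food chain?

3 links

One longest chain: Detritus → Amphipod → Silverside → Osprey.
It has 4 species and 3 links.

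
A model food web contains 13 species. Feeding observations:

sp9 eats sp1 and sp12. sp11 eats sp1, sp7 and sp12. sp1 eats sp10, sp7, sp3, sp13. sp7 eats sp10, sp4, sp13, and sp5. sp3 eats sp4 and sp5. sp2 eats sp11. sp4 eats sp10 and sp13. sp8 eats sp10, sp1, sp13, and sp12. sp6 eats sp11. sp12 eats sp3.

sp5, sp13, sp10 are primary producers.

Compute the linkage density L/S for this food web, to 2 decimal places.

L/S = 1.85

There are L = 24 links among S = 13 species.
L/S = 24/13 = 1.8462 ≈ 1.85.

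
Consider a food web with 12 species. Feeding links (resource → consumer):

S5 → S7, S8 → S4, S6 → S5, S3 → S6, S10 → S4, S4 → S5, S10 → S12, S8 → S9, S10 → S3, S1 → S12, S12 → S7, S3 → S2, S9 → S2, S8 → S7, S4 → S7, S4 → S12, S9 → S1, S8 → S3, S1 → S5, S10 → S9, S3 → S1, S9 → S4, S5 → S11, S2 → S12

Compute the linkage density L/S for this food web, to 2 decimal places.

L/S = 2.00

There are L = 24 links among S = 12 species.
L/S = 24/12 = 2.0000 ≈ 2.00.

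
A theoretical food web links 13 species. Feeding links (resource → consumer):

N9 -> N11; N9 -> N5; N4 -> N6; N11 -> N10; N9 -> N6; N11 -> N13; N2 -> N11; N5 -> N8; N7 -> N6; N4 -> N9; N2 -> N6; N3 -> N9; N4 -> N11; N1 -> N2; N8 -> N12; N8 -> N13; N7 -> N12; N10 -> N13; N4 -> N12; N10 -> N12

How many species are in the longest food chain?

One longest chain: N3 → N9 → N5 → N8 → N13.
It has 5 species and 4 links.

5 species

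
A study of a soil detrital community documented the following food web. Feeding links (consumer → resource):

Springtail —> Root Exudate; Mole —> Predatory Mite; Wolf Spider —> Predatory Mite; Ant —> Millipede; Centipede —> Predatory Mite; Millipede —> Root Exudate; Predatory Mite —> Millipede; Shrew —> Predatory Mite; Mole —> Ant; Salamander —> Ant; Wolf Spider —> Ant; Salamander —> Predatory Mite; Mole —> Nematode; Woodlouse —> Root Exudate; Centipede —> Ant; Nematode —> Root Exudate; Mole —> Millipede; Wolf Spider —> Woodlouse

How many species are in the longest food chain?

One longest chain: Root Exudate → Millipede → Predatory Mite → Shrew.
It has 4 species and 3 links.

4 species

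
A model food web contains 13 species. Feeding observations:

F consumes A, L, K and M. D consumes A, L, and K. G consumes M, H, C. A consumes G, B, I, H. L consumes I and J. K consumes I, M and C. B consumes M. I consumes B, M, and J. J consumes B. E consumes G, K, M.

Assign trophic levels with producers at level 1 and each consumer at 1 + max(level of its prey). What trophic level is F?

M is a producer → level 1.
B eats M → level 2.
J eats B → level 3.
I eats J (level 3); other prey at levels: M 1, B 2 → level 4.
K eats I (level 4); other prey at levels: C 1, M 1 → level 5.
F eats K (level 5); other prey at levels: M 1, A 5, L 5 → level 6.

Trophic level 6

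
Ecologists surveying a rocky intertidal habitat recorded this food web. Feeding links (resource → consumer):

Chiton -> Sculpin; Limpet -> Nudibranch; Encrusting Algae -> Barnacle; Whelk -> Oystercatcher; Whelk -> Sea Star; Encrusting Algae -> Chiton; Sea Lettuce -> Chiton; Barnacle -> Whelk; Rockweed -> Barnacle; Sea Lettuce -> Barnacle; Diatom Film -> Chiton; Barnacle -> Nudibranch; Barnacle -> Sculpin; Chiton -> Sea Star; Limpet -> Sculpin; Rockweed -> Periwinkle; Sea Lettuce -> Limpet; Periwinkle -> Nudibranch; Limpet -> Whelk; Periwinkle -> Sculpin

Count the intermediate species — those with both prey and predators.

5

Intermediate species (has both prey and predators): Chiton, Barnacle, Limpet, Periwinkle, Whelk.
Count: 5.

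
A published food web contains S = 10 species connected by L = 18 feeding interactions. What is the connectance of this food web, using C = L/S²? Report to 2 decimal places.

The web has S = 10 species and L = 18 feeding links.
C = L / S² = 18 / 100 = 0.1800 ≈ 0.18.

C = 0.18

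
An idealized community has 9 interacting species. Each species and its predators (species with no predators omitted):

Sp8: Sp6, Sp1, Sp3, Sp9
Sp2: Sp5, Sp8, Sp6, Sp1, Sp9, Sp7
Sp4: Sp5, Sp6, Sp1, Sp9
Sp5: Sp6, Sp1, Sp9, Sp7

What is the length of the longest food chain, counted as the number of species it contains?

One longest chain: Sp4 → Sp5 → Sp6.
It has 3 species and 2 links.

3 species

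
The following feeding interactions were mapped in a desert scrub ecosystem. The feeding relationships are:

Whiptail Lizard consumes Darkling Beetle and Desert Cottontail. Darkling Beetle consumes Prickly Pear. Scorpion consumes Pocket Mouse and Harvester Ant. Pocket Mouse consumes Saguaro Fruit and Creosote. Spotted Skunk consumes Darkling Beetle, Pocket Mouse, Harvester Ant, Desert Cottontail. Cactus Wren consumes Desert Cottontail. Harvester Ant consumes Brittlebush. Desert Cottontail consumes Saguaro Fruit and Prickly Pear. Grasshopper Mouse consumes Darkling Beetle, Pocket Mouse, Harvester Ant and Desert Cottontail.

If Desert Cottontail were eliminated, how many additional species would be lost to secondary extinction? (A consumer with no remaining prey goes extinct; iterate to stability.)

1

Remove Desert Cottontail.
Round 1: Cactus Wren (all prey gone) → extinct.
No further losses. Total secondary extinctions: 1.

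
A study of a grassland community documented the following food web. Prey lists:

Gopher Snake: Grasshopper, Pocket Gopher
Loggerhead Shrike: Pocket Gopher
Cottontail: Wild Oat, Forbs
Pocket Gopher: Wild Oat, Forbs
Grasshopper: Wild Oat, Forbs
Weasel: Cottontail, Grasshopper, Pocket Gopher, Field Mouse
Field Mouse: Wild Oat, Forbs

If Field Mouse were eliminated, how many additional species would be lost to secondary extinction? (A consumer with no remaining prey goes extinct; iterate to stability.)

0

Remove Field Mouse.
Every predator of it retains at least one other prey: Weasel still has Cottontail, Grasshopper, Pocket Gopher.
No consumer loses all prey, so no secondary extinctions occur.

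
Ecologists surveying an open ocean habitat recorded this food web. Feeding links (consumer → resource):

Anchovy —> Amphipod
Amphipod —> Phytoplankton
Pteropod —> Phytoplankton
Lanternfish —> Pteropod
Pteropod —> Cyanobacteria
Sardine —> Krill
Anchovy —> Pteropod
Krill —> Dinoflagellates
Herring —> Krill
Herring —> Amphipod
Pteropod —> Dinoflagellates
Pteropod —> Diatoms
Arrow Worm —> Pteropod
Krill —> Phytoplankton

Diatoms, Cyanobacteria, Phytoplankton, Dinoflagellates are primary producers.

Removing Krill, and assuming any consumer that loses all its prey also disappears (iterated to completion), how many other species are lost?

1

Remove Krill.
Round 1: Sardine (all prey gone) → extinct.
No further losses. Total secondary extinctions: 1.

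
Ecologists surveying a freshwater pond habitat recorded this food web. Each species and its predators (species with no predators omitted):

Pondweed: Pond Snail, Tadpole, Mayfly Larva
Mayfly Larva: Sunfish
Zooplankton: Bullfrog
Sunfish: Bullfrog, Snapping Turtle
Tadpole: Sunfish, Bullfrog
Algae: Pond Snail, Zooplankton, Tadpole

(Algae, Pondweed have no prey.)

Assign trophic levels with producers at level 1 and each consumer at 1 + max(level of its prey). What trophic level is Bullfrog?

Algae is a producer → level 1.
Tadpole eats Algae (level 1); other prey at levels: Pondweed 1 → level 2.
Sunfish eats Tadpole (level 2); other prey at levels: Mayfly Larva 2 → level 3.
Bullfrog eats Sunfish (level 3); other prey at levels: Zooplankton 2, Tadpole 2 → level 4.

Trophic level 4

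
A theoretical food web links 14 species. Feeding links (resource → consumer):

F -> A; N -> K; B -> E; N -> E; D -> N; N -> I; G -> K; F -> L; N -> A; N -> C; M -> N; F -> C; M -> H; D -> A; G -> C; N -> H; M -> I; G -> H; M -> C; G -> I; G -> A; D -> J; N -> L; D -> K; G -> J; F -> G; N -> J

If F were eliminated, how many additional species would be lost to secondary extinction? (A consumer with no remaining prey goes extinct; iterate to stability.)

Remove F.
Round 1: G (all prey gone) → extinct.
No further losses. Total secondary extinctions: 1.

1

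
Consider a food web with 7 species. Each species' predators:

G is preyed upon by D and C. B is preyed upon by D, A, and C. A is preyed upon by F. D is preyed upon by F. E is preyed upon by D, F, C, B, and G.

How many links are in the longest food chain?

One longest chain: E → B → A → F.
It has 4 species and 3 links.

3 links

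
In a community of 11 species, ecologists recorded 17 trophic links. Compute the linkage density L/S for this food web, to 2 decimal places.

L/S = 1.55

There are L = 17 links among S = 11 species.
L/S = 17/11 = 1.5455 ≈ 1.55.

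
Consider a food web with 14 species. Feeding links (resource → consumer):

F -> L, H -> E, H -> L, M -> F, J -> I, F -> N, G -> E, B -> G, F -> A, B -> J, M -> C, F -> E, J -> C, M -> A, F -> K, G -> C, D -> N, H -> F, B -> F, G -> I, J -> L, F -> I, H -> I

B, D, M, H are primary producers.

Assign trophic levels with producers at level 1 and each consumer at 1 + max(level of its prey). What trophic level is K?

B is a producer → level 1.
F eats B (level 1); other prey at levels: M 1, H 1 → level 2.
K eats F → level 3.

Trophic level 3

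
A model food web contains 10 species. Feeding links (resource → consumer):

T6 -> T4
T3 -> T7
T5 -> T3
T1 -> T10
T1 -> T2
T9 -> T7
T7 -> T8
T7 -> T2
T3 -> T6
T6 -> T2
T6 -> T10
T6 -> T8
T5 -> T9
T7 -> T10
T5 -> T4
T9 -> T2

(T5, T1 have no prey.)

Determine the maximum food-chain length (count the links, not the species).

One longest chain: T5 → T9 → T7 → T2.
It has 4 species and 3 links.

3 links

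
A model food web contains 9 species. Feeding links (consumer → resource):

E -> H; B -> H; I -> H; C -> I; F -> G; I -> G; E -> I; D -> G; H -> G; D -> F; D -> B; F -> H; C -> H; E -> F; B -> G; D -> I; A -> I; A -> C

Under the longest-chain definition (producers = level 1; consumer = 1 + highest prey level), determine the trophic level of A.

Trophic level 5

G is a producer → level 1.
H eats G → level 2.
I eats H (level 2); other prey at levels: G 1 → level 3.
C eats I (level 3); other prey at levels: H 2 → level 4.
A eats C (level 4); other prey at levels: I 3 → level 5.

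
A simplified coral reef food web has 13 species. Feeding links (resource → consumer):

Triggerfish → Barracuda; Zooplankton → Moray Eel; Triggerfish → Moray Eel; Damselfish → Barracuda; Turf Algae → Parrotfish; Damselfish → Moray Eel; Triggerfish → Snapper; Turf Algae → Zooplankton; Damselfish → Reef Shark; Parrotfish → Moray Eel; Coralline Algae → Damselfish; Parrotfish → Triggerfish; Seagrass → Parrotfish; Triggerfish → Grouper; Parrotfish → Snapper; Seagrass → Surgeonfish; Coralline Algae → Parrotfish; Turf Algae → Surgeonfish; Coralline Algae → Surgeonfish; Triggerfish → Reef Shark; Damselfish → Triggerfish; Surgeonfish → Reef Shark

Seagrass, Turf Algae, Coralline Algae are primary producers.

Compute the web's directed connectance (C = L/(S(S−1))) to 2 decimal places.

C = 0.14

The web has S = 13 species and L = 22 feeding links.
C = L / (S(S−1)) = 22 / 156 = 0.1410 ≈ 0.14.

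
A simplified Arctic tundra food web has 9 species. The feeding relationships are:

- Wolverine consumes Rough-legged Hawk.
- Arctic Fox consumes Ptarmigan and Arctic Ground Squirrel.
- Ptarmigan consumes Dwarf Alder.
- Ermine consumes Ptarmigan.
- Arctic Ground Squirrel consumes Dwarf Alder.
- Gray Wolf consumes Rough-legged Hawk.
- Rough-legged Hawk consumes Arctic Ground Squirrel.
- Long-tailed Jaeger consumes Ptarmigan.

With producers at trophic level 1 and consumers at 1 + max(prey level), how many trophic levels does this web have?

4

Producers (level 1): Dwarf Alder.
Dwarf Alder → Arctic Ground Squirrel → Rough-legged Hawk → Gray Wolf gives Gray Wolf level 4.
No species has a prey at level 4, so no species reaches level 5.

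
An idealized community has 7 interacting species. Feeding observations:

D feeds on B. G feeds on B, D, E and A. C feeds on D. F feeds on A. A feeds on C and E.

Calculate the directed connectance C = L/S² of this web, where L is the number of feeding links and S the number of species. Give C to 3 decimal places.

C = 0.184

The web has S = 7 species and L = 9 feeding links.
C = L / S² = 9 / 49 = 0.1837 ≈ 0.184.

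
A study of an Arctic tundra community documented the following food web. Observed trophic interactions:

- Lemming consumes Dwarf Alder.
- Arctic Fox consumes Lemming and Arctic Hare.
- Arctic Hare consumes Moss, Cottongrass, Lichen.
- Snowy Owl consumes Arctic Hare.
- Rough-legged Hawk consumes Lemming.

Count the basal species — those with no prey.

4

Basal species (no prey listed): Moss, Lichen, Dwarf Alder, Cottongrass.
Count: 4.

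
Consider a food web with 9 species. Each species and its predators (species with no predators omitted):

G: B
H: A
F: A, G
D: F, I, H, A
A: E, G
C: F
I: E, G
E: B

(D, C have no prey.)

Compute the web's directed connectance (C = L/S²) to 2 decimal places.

C = 0.17

The web has S = 9 species and L = 14 feeding links.
C = L / S² = 14 / 81 = 0.1728 ≈ 0.17.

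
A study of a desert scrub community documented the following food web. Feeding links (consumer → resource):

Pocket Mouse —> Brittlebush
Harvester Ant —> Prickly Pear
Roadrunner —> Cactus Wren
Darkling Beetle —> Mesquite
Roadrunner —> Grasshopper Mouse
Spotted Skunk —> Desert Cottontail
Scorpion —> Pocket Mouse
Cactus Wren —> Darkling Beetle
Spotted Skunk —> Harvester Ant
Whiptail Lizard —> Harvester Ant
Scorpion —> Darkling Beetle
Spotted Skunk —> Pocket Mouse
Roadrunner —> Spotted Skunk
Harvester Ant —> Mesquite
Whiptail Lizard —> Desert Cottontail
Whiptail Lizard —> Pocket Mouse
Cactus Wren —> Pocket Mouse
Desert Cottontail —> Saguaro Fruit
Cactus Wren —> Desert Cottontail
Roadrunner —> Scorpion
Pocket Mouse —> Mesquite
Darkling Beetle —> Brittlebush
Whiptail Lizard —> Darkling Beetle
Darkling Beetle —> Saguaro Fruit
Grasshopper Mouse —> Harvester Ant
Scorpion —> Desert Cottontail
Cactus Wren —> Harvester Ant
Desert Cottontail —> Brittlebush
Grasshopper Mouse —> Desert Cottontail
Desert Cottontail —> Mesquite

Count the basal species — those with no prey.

Basal species (no prey listed): Mesquite, Saguaro Fruit, Prickly Pear, Brittlebush.
Count: 4.

4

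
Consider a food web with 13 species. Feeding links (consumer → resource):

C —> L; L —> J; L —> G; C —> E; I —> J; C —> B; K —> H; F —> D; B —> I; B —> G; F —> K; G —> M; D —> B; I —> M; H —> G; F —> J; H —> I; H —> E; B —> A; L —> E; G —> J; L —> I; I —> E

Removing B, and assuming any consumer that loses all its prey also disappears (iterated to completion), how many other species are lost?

Remove B.
Round 1: D (all prey gone) → extinct.
No further losses. Total secondary extinctions: 1.

1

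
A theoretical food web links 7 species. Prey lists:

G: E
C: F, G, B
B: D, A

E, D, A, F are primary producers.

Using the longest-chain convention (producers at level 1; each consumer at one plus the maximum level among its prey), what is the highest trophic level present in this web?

Producers (level 1): E, D, A, F.
E → G → C gives C level 3.
No species has a prey at level 3, so no species reaches level 4.

3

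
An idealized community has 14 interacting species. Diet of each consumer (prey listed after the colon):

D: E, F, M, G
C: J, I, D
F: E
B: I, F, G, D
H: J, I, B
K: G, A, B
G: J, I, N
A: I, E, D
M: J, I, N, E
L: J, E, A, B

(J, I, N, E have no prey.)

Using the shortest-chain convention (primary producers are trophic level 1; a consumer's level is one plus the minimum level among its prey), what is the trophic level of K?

I is a producer → level 1.
A eats I → level 2.
K eats A → level 3.
No prey of K is below level 2, so 3 is the minimum.

Trophic level 3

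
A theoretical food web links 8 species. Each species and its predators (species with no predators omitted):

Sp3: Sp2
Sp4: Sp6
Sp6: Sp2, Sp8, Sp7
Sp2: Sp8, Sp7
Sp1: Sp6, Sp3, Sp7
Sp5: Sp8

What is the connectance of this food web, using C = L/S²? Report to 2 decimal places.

The web has S = 8 species and L = 11 feeding links.
C = L / S² = 11 / 64 = 0.1719 ≈ 0.17.

C = 0.17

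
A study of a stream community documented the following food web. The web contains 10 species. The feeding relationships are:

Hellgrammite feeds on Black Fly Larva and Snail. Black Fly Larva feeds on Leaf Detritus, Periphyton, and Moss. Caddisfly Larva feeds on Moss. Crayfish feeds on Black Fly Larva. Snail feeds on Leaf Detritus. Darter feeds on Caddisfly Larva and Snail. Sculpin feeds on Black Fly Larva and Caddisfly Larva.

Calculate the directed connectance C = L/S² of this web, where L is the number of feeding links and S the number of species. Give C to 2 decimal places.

C = 0.12

The web has S = 10 species and L = 12 feeding links.
C = L / S² = 12 / 100 = 0.1200 ≈ 0.12.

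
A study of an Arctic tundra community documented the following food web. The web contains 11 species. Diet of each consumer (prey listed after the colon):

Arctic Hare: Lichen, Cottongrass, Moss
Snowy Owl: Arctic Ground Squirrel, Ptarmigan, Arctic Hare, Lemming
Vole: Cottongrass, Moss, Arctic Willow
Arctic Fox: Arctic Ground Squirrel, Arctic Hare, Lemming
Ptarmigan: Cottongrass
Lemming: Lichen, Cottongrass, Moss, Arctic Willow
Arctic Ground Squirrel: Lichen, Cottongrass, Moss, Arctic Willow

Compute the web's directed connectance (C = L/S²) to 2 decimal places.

The web has S = 11 species and L = 22 feeding links.
C = L / S² = 22 / 121 = 0.1818 ≈ 0.18.

C = 0.18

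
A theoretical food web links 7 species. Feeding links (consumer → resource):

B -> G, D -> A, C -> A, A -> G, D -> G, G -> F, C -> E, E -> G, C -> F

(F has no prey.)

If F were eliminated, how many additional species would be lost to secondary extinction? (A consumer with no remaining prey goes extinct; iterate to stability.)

6

Remove F.
Round 1: G (all prey gone) → extinct.
Round 2: A (all prey gone), B (all prey gone), E (all prey gone) → extinct.
Round 3: D (all prey gone), C (all prey gone) → extinct.
No further losses. Total secondary extinctions: 6.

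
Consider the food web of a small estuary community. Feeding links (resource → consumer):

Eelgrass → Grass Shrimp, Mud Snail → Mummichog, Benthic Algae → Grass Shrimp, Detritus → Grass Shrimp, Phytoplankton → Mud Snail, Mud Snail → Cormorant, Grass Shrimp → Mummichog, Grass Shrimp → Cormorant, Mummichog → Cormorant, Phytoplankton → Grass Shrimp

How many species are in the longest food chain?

One longest chain: Benthic Algae → Grass Shrimp → Mummichog → Cormorant.
It has 4 species and 3 links.

4 species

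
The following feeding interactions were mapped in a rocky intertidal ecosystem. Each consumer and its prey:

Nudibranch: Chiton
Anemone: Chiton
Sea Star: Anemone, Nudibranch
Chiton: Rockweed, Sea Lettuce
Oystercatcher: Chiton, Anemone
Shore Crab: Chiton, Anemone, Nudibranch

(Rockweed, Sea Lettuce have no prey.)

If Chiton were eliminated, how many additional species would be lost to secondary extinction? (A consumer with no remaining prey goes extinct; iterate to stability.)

Remove Chiton.
Round 1: Anemone (all prey gone), Nudibranch (all prey gone) → extinct.
Round 2: Oystercatcher (all prey gone), Sea Star (all prey gone), Shore Crab (all prey gone) → extinct.
No further losses. Total secondary extinctions: 5.

5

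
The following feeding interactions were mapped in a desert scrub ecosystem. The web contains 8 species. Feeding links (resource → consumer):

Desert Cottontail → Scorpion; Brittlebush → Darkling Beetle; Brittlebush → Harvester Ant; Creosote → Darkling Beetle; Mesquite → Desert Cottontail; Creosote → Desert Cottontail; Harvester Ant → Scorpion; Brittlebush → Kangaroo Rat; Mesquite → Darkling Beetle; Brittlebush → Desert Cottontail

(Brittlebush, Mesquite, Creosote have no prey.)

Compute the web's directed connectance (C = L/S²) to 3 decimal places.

The web has S = 8 species and L = 10 feeding links.
C = L / S² = 10 / 64 = 0.1562 ≈ 0.156.

C = 0.156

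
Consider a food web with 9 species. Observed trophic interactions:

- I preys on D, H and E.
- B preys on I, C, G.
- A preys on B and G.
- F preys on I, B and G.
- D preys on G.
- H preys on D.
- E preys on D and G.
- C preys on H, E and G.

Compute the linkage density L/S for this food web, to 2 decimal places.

There are L = 18 links among S = 9 species.
L/S = 18/9 = 2.0000 ≈ 2.00.

L/S = 2.00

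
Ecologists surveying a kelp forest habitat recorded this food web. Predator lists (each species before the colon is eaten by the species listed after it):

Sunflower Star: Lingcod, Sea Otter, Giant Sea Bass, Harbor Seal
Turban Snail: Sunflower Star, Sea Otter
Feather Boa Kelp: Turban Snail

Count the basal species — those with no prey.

Basal species (no prey listed): Feather Boa Kelp.
Count: 1.

1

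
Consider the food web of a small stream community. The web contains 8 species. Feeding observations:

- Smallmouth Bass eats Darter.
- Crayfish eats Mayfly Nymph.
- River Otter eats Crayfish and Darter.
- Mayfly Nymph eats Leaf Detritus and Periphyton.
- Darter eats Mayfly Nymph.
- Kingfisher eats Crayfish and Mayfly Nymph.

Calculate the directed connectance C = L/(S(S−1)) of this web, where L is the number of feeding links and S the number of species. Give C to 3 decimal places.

The web has S = 8 species and L = 9 feeding links.
C = L / (S(S−1)) = 9 / 56 = 0.1607 ≈ 0.161.

C = 0.161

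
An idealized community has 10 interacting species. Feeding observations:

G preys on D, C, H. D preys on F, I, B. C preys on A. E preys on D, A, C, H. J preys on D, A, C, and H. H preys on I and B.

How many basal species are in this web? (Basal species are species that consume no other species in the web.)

4

Basal species (no prey listed): B, I, F, A.
Count: 4.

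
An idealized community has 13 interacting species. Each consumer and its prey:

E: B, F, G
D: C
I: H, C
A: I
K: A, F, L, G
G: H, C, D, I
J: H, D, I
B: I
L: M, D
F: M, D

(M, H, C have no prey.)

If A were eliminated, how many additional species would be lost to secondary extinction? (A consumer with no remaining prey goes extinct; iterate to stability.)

0

Remove A.
Every predator of it retains at least one other prey: K still has F, L, G.
No consumer loses all prey, so no secondary extinctions occur.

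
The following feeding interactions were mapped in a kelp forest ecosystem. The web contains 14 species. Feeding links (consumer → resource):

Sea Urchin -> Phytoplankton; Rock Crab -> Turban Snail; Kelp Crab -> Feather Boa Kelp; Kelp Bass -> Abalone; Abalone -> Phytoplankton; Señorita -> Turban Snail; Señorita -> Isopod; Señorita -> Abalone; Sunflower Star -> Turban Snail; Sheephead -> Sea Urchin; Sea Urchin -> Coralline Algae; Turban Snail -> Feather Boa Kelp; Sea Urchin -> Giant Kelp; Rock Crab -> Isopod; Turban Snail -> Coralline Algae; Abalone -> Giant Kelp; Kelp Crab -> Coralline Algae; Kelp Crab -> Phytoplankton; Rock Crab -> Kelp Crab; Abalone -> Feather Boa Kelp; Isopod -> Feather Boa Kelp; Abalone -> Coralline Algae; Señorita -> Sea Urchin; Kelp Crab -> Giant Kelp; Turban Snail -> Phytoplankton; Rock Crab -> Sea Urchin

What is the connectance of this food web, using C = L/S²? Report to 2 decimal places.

C = 0.13

The web has S = 14 species and L = 26 feeding links.
C = L / S² = 26 / 196 = 0.1327 ≈ 0.13.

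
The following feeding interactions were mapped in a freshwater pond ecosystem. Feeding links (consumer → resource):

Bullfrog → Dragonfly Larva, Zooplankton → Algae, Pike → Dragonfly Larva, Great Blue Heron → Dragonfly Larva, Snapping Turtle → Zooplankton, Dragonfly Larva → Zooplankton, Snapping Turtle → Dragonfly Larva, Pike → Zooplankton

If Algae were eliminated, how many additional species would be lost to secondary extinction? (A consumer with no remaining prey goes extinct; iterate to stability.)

6

Remove Algae.
Round 1: Zooplankton (all prey gone) → extinct.
Round 2: Dragonfly Larva (all prey gone) → extinct.
Round 3: Great Blue Heron (all prey gone), Snapping Turtle (all prey gone), Bullfrog (all prey gone), Pike (all prey gone) → extinct.
No further losses. Total secondary extinctions: 6.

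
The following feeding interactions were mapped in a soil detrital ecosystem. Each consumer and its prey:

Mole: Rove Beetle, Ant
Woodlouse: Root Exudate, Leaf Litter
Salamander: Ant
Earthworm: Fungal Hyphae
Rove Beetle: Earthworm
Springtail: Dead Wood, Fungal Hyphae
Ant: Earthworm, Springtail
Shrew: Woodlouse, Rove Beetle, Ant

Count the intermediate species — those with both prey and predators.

Intermediate species (has both prey and predators): Woodlouse, Earthworm, Springtail, Rove Beetle, Ant.
Count: 5.

5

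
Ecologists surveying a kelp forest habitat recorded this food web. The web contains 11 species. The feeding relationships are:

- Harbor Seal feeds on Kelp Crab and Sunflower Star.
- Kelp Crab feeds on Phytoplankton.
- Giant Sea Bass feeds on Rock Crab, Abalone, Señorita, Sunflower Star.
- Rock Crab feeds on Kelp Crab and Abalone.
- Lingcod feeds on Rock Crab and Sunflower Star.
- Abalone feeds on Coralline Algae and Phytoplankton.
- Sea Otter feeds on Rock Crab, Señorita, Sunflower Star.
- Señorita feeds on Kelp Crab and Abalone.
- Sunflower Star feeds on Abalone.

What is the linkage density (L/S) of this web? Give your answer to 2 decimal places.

L/S = 1.73

There are L = 19 links among S = 11 species.
L/S = 19/11 = 1.7273 ≈ 1.73.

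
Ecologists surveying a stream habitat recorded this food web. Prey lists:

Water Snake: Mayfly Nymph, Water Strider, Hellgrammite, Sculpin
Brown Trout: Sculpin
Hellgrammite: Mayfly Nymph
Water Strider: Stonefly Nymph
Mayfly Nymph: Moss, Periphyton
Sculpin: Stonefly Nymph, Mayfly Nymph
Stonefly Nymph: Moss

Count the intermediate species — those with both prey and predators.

5

Intermediate species (has both prey and predators): Stonefly Nymph, Mayfly Nymph, Water Strider, Hellgrammite, Sculpin.
Count: 5.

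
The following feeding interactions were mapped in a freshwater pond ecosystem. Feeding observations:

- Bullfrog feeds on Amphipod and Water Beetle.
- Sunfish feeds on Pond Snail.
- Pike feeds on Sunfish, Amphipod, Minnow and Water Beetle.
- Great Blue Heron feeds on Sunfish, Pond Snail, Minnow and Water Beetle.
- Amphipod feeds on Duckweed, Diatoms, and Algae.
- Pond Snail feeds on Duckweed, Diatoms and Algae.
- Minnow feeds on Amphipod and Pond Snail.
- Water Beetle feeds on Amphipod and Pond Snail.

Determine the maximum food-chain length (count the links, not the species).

3 links

One longest chain: Algae → Pond Snail → Sunfish → Pike.
It has 4 species and 3 links.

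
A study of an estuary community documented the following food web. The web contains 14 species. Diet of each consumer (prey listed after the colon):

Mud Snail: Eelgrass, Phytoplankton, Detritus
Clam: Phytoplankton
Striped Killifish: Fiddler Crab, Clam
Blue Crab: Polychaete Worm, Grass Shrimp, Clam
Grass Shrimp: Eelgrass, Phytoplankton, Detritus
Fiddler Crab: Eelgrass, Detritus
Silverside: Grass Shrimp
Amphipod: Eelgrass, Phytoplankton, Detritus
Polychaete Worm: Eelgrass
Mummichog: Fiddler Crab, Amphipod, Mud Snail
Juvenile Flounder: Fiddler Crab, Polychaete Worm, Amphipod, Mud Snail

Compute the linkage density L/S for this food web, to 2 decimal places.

There are L = 26 links among S = 14 species.
L/S = 26/14 = 1.8571 ≈ 1.86.

L/S = 1.86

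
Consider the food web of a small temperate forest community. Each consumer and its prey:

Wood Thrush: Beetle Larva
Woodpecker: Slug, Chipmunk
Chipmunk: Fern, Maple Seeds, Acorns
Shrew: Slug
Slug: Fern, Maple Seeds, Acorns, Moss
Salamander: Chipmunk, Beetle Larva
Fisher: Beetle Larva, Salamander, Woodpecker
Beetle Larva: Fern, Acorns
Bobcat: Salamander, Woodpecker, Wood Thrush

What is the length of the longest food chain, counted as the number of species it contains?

4 species

One longest chain: Fern → Slug → Woodpecker → Fisher.
It has 4 species and 3 links.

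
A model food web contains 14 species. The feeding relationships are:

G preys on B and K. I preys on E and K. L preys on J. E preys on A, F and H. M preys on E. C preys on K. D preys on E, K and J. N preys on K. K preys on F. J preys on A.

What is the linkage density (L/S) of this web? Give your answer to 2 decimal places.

L/S = 1.14

There are L = 16 links among S = 14 species.
L/S = 16/14 = 1.1429 ≈ 1.14.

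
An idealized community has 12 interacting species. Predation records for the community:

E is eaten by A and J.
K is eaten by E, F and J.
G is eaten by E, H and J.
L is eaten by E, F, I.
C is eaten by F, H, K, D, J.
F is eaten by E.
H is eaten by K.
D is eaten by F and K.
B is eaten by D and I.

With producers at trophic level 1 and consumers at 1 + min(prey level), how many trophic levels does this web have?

3

Producers (level 1): C, L, B, G.
Following each consumer down to its lowest-level prey: L → E → A (levels 1 through 3).
All prey of A (E 2) are at level 2 or above, so A is at level 1 + 2 = 3.
Every consumer has at least one prey at level 2 or below, so none exceeds level 3.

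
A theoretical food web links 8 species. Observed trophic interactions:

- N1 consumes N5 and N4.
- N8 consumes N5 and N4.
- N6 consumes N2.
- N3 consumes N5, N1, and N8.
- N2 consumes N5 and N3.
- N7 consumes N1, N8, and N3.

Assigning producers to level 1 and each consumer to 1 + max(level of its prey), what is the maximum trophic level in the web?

Producers (level 1): N4, N5.
N4 → N1 → N3 → N2 → N6 gives N6 level 5.
No species has a prey at level 5, so no species reaches level 6.

5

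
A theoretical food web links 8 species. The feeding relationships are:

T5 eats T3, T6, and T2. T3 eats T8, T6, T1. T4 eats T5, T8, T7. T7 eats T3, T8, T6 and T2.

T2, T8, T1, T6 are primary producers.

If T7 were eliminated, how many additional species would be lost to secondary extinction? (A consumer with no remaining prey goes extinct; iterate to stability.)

Remove T7.
Every predator of it retains at least one other prey: T4 still has T8, T5.
No consumer loses all prey, so no secondary extinctions occur.

0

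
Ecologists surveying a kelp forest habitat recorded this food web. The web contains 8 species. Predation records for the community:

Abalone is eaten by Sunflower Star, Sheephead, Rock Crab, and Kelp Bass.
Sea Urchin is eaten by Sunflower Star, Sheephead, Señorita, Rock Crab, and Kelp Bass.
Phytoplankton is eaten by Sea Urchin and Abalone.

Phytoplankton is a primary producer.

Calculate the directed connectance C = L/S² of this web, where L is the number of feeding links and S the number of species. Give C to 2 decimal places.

C = 0.17

The web has S = 8 species and L = 11 feeding links.
C = L / S² = 11 / 64 = 0.1719 ≈ 0.17.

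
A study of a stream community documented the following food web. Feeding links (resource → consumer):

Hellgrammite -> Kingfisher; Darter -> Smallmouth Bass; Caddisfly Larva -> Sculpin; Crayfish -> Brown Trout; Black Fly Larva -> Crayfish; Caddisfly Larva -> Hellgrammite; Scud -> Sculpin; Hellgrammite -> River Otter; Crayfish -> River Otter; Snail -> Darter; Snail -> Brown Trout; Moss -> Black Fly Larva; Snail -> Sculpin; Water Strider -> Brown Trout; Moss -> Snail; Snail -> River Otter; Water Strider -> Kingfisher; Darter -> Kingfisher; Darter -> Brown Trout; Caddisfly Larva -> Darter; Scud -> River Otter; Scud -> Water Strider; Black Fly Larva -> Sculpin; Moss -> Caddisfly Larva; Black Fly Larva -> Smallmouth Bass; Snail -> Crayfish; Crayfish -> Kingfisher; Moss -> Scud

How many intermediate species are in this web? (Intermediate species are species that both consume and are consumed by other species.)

Intermediate species (has both prey and predators): Snail, Scud, Caddisfly Larva, Black Fly Larva, Hellgrammite, Water Strider, Crayfish, Darter.
Count: 8.

8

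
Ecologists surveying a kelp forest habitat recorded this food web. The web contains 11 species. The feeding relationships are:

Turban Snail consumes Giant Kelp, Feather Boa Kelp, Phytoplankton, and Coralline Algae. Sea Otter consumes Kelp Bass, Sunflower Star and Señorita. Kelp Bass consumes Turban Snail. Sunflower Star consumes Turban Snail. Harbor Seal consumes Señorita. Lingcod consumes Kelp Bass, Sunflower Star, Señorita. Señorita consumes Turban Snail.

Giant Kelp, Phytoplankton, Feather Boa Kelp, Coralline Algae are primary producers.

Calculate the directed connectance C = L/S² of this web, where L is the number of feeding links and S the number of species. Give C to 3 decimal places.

The web has S = 11 species and L = 14 feeding links.
C = L / S² = 14 / 121 = 0.1157 ≈ 0.116.

C = 0.116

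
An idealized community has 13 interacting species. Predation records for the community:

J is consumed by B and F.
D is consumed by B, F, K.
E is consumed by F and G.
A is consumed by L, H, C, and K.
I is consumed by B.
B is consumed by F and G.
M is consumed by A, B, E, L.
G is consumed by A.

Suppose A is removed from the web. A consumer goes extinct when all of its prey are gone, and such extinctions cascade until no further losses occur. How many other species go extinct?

2

Remove A.
Round 1: C (all prey gone), H (all prey gone) → extinct.
No further losses. Total secondary extinctions: 2.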